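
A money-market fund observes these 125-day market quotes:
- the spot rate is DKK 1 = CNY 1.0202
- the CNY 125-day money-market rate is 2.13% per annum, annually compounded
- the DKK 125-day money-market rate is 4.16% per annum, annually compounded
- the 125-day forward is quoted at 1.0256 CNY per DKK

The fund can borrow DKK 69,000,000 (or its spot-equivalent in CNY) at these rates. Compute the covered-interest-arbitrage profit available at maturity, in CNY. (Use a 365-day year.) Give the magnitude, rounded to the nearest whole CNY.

T = 125/365 years.
Invest the DKK and cover forward: 69,000,000 × 1.0140560873 × 1.0256 = CNY 71,761,098.70.
Convert at spot and invest in CNY: 69,000,000 × 1.0202 × 1.0072440317 = CNY 70,903,734.92.
The quoted forward overvalues DKK, so borrow CNY, buy DKK at spot, deposit the DKK at 4.16%, and sell the proceeds forward at 1.0256.
Arbitrage profit = |71,761,098.70 − 70,903,734.92| = CNY 857,364.

CNY 857,364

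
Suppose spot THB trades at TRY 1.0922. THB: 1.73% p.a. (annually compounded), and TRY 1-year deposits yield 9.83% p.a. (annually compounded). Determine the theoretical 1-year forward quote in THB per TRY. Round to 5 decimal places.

T = 1 year.
Growth of 1 TRY over T: (1 + 0.0983)^1 = 1.098300.
Growth of 1 THB over T: (1 + 0.0173)^1 = 1.017300.
CIP: F = S · (grow TRY)/(grow THB) = 1.0922 × 1.098300/1.017300 = 1.179164 TRY per THB.
Invert for THB per TRY: 1 / 1.179164 = 0.84806.

0.84806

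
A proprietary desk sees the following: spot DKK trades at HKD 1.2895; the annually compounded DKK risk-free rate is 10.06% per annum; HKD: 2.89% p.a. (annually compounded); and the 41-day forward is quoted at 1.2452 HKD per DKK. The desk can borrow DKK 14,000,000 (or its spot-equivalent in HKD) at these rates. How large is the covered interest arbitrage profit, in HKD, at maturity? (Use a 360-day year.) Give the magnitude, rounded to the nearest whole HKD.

T = 41/360 years.
Invest the DKK and cover forward: 14,000,000 × 1.0109766813 × 1.2452 = HKD 17,624,154.29.
Convert at spot and invest in HKD: 14,000,000 × 1.2895 × 1.0032499951 = HKD 18,111,672.16.
The quoted forward undervalues DKK, so borrow DKK, convert to HKD at spot, deposit the HKD at 2.89%, and buy DKK forward at 1.2452 to cover the loan.
Arbitrage profit = |17,624,154.29 − 18,111,672.16| = HKD 487,518.

HKD 487,518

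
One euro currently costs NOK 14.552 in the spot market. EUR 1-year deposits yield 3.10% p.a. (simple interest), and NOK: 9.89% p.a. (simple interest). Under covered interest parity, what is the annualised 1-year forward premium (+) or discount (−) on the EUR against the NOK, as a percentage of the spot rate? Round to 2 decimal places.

+6.59%

T = 1 year.
CIP forward (NOK per EUR) = 14.552 × 1.098900/1.031000 = 15.510371.
(F − S)/S ÷ T = (15.510371 − 14.552)/14.552/1 = 0.065858 → 6.59%.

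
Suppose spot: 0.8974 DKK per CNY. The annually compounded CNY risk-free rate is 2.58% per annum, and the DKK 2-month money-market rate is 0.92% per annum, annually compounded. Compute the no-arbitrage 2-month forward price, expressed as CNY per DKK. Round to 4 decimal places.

1.1174

T = 2/12 years.
Growth of 1 DKK over T: (1 + 0.0092)^(2/12) = 1.0015275.
CNY accumulates by (1 + 0.0258)^(2/12) = 1.0042545.
So F = 0.8974 × 1.0015275 / 1.0042545 = 0.8949632 (DKK/CNY).
Invert for CNY per DKK: 1 / 0.8949632 = 1.1174.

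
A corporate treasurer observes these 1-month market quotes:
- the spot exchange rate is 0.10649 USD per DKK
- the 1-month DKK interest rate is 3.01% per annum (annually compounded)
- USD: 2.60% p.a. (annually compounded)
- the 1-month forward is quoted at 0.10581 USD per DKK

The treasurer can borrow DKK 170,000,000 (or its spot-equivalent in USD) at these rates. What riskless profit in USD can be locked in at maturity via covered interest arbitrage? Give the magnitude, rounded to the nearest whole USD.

T = 1/12 years.
Keep in DKK, deliver into the forward: 170,000,000·1.00247438·0.10581 = USD 18,032,208.41.
Swap to USD now, deposit: 170,000,000·0.10649·1.0021412681 = USD 18,142,064.02.
The quoted forward undervalues DKK, so borrow DKK, convert to USD at spot, deposit the USD at 2.60%, and buy DKK forward at 0.10581 to cover the loan.
Profit = 18,142,064.02 − 18,032,208.41 = USD 109,856.

USD 109,856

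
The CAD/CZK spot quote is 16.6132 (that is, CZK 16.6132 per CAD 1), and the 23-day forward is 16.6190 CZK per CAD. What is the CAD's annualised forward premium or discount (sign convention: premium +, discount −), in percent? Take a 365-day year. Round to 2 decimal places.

+0.55%

T = 23/365 years.
Period premium: (16.6190 − 16.6132)/16.6132 = 0.0003491.
Annualise by dividing by T: 0.0003491 / (23/365) = 0.005540 → 0.55%.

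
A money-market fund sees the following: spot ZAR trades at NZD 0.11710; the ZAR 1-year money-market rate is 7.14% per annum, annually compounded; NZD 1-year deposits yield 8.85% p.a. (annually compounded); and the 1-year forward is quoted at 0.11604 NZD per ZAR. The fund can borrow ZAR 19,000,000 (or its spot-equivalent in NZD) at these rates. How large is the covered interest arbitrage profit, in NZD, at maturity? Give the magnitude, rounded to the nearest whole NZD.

NZD 59,624

T = 1 year.
Invest the ZAR and cover forward: 19,000,000 × 1.071400 × 0.11604 = NZD 2,362,179.86.
Convert at spot and invest in NZD: 19,000,000 × 0.11710 × 1.088500 = NZD 2,421,803.65.
The quoted forward undervalues ZAR, so borrow ZAR, convert to NZD at spot, deposit the NZD at 8.85%, and buy ZAR forward at 0.11604 to cover the loan.
The gap between the two covered legs is NZD 59,624.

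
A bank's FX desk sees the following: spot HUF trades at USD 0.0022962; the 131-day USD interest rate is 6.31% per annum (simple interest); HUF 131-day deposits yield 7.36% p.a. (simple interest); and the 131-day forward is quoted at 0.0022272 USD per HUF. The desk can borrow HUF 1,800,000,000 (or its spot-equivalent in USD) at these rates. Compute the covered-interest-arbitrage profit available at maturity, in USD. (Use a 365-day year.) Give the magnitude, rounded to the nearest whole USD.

USD 111,905

T = 131/365 years.
Keep in HUF, deliver into the forward: 1,800,000,000·1.026415342·0.0022272 = USD 4,114,858.05.
Swap to USD now, deposit: 1,800,000,000·0.0022962·1.022646849 = USD 4,226,763.05.
The quoted forward undervalues HUF, so borrow HUF, convert to USD at spot, deposit the USD at 6.31%, and buy HUF forward at 0.0022272 to cover the loan.
Arbitrage profit = |4,114,858.05 − 4,226,763.05| = USD 111,905.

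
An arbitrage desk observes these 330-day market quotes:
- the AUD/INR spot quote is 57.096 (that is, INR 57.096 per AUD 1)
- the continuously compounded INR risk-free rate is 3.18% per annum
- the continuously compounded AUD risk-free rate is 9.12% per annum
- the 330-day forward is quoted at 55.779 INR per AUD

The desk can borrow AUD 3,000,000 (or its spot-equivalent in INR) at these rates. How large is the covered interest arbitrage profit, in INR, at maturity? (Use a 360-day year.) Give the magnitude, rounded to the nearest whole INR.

T = 330/360 years.
Route A — deposit AUD, sell forward: 3,000,000 × 1.08719392925 × 55.779 = INR 181,927,770.54.
Route B — convert at spot, deposit INR: 3,000,000 × 57.096 × 1.02957901975 = INR 176,354,531.13.
The quoted forward overvalues AUD, so borrow INR, buy AUD at spot, deposit the AUD at 9.12%, and sell the proceeds forward at 55.779.
Arbitrage profit = |181,927,770.54 − 176,354,531.13| = INR 5,573,239.

INR 5,573,239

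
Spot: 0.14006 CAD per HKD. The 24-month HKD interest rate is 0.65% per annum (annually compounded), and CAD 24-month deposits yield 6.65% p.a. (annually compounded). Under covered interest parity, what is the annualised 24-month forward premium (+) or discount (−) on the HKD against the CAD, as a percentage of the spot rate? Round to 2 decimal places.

T = 2 years.
F = S · g_CAD/g_HKD = 0.14006 × 1.1374222/1.0130422 = 0.15725638.
Annualised premium = (F − S)/S × (1/T) = (0.15725638 − 0.14006)/0.14006 ÷ 2 = 6.14%.

+6.14%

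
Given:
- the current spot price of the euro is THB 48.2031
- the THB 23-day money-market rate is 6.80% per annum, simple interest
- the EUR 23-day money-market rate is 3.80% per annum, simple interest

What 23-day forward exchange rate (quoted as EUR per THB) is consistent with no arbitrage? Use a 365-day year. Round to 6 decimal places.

0.020707

T = 23/365 years.
Growth of 1 THB over T: 1 + 0.0680×23/365 = 1.0042849.
EUR growth factor: 1 + 0.0380×23/365 = 1.0023945.
CIP: F = S · (grow THB)/(grow EUR) = 48.2031 × 1.0042849/1.0023945 = 48.29401 THB per EUR.
Invert for EUR per THB: 1 / 48.29401 = 0.020707.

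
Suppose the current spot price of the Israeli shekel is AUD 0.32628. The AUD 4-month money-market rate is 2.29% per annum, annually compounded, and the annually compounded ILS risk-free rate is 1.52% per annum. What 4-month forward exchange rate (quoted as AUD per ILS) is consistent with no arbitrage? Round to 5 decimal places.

T = 4/12 years.
Growth of 1 AUD over T: (1 + 0.0229)^(4/12) = 1.0075758.
Growth of 1 ILS over T: (1 + 0.0152)^(4/12) = 1.0050412.
So F = 0.32628 × 1.0075758 / 1.0050412 = 0.3271028 (AUD/ILS).

0.32710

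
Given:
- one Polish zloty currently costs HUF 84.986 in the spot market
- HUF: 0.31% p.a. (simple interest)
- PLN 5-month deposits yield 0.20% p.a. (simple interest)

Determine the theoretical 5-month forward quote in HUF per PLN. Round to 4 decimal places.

85.0249

T = 5/12 years.
Growth of 1 HUF over T: 1 + 0.0031×5/12 = 1.00129167.
PLN accumulates by 1 + 0.0020×5/12 = 1.00083333.
CIP: F = S · (grow HUF)/(grow PLN) = 84.986 × 1.00129167/1.00083333 = 85.024920 HUF per PLN.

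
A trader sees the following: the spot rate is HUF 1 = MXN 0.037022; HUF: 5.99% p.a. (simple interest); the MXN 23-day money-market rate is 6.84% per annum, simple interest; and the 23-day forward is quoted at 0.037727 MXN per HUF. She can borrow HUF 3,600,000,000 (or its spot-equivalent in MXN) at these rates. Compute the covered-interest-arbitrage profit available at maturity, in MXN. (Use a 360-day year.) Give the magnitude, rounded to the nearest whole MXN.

T = 23/360 years.
Keep in HUF, deliver into the forward: 3,600,000,000·1.00382694444·0.037727 = MXN 136,336,964.88.
Swap to MXN now, deposit: 3,600,000,000·0.037022·1.004370 = MXN 133,861,630.10.
The quoted forward overvalues HUF, so borrow MXN, buy HUF at spot, deposit the HUF at 5.99%, and sell the proceeds forward at 0.037727.
Arbitrage profit = |136,336,964.88 − 133,861,630.10| = MXN 2,475,335.

MXN 2,475,335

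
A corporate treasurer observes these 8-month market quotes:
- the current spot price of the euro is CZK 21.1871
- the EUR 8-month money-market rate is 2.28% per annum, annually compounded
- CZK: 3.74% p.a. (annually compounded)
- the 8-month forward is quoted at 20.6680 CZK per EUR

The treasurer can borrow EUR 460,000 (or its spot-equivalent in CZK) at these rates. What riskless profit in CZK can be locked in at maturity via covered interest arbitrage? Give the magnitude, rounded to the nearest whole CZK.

CZK 336,331

T = 8/12 years.
Keep in EUR, deliver into the forward: 460,000·1.015142818·20.6680 = CZK 9,651,247.01.
Swap to CZK now, deposit: 460,000·21.1871·1.024780444 = CZK 9,987,577.84.
The quoted forward undervalues EUR, so borrow EUR, convert to CZK at spot, deposit the CZK at 3.74%, and buy EUR forward at 20.6680 to cover the loan.
Arbitrage profit = |9,651,247.01 − 9,987,577.84| = CZK 336,331.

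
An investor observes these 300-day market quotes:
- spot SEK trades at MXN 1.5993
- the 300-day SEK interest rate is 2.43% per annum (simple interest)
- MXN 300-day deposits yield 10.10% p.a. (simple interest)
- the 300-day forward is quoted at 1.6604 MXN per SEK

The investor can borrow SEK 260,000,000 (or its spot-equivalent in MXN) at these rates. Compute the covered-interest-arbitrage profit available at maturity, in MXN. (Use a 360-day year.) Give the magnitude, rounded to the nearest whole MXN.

T = 300/360 years.
Invest the SEK and cover forward: 260,000,000 × 1.020250 × 1.6604 = MXN 440,446,006.00.
Convert at spot and invest in MXN: 260,000,000 × 1.5993 × 1.08416666667 = MXN 450,816,015.00.
The quoted forward undervalues SEK, so borrow SEK, convert to MXN at spot, deposit the MXN at 10.10%, and buy SEK forward at 1.6604 to cover the loan.
Profit = 450,816,015.00 − 440,446,006.00 = MXN 10,370,009.

MXN 10,370,009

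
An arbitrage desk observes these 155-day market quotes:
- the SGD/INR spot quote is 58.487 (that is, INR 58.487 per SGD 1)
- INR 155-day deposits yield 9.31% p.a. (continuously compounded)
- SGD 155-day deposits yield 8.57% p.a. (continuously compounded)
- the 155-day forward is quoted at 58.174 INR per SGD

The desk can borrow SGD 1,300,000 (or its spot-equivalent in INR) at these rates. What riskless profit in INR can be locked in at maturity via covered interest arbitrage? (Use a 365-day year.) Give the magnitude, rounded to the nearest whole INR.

INR 670,158

T = 155/365 years.
Keep in SGD, deliver into the forward: 1,300,000·1.0370634886·58.174 = INR 78,429,170.80.
Swap to INR now, deposit: 1,300,000·58.487·1.040327551 = INR 79,099,328.72.
The quoted forward undervalues SGD, so borrow SGD, convert to INR at spot, deposit the INR at 9.31%, and buy SGD forward at 58.174 to cover the loan.
The gap between the two covered legs is INR 670,158.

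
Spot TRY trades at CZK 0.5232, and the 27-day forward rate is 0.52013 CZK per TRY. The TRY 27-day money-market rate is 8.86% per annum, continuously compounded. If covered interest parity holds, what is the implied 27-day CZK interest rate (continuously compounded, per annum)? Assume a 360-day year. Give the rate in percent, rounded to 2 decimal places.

T = 27/360 years.
F/S = 0.52013/0.5232 = 0.9941323 = (growth of CZK) / (growth of TRY).
The TRY side grows by e^(0.0886×27/360) = 1.0066671.
That pins the CZK growth at 1.0007603.
Take logs: ln 1.0007603 / (27/360) = 0.010133, so 1.01%.

1.01%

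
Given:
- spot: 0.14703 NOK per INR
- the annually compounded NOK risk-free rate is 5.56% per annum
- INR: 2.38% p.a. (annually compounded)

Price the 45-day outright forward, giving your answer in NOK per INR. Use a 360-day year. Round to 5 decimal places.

T = 45/360 years.
Growth of 1 NOK over T: (1 + 0.0556)^(45/360) = 1.0067866.
INR growth factor: (1 + 0.0238)^(45/360) = 1.0029445.
CIP: F = S · (grow NOK)/(grow INR) = 0.14703 × 1.0067866/1.0029445 = 0.1475932 NOK per INR.

0.14759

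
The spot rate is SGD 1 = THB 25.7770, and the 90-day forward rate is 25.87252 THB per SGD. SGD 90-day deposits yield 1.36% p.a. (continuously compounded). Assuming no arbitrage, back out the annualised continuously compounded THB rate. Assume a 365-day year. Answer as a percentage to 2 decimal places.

T = 90/365 years.
By CIP, F/S equals the THB-to-SGD growth ratio: 25.87252/25.777 = 1.0037056.
SGD growth factor: e^(0.0136×90/365) = 1.0033591.
That pins the THB growth at 1.0070771.
r = ln(1.0070771)/(90/365) = 0.028600 → 2.86%.

2.86%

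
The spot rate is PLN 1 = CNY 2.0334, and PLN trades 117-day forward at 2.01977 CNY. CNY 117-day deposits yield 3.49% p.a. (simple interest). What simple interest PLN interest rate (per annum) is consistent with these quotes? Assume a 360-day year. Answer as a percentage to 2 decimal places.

5.59%

T = 117/360 years.
F/S = 2.01977/2.0334 = 0.9932969 = (growth of CNY) / (growth of PLN).
The CNY side grows by 1 + 0.0349×117/360 = 1.0113425.
That pins the PLN growth at 1.0181674.
(1.0181674 − 1)/T = 0.055900, i.e. 5.59%.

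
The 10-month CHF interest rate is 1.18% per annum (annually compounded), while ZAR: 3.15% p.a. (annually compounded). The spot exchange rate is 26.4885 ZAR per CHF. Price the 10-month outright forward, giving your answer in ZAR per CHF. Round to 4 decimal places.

T = 10/12 years.
ZAR growth factor: (1 + 0.0315)^(10/12) = 1.02618192.
Growth of 1 CHF over T: (1 + 0.0118)^(10/12) = 1.00982371.
So F = 26.4885 × 1.02618192 / 1.00982371 = 26.917589 (ZAR/CHF).

26.9176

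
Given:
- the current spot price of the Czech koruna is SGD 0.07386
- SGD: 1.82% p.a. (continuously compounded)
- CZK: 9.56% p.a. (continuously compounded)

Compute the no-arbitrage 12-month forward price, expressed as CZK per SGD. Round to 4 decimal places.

14.6287

T = 1 year.
Growth of 1 SGD over T: e^(0.0182×1) = 1.01836663.
CZK growth factor: e^(0.0956×1) = 1.10031885.
CIP: F = S · (grow SGD)/(grow CZK) = 0.07386 × 1.01836663/1.10031885 = 0.068358876 SGD per CZK.
Invert for CZK per SGD: 1 / 0.068358876 = 14.6287.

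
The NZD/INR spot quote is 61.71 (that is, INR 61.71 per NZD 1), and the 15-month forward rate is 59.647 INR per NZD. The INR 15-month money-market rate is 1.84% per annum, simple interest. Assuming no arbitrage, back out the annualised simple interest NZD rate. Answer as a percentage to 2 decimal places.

4.67%

T = 15/12 years.
CIP gives F = S · g_INR/g_NZD, so g_INR/g_NZD = 59.647/61.71 = 0.9665694.
The INR side grows by 1 + 0.0184×15/12 = 1.023000.
So the NZD growth factor = 1.0583824.
r = (1.0583824 − 1)/(15/12) = 0.046706 → 4.67%.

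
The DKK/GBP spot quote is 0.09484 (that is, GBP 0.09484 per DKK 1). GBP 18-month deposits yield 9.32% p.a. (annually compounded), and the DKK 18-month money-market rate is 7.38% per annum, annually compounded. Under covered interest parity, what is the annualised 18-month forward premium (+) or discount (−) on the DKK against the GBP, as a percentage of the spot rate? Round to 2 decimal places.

+1.81%

T = 18/12 years.
CIP forward (GBP per DKK) = 0.09484 × 1.1430084/1.112718 = 0.09742173.
(F − S)/S ÷ T = (0.09742173 − 0.09484)/0.09484/(18/12) = 0.018148 → 1.81%.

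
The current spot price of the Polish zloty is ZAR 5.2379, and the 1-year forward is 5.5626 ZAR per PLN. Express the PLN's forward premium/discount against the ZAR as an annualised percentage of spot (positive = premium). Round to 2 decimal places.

T = 1 year.
(F − S)/S = (5.5626 − 5.2379)/5.2379 = 0.0619905.
Per annum: 0.0619905 / 1 = 0.061990 = 6.20%.

+6.20%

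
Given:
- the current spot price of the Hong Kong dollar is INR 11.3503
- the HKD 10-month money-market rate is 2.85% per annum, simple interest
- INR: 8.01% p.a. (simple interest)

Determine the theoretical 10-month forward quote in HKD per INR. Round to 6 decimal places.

T = 10/12 years.
Growth of 1 INR over T: 1 + 0.0801×10/12 = 1.066750.
HKD accumulates by 1 + 0.0285×10/12 = 1.023750.
Forward (INR per HKD) = 11.3503 × 1.066750 / 1.023750 = 11.82704.
Invert for HKD per INR: 1 / 11.82704 = 0.084552.

0.084552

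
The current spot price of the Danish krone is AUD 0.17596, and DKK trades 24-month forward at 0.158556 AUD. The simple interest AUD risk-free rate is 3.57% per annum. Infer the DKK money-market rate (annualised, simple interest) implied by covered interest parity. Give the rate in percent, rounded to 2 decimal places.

9.45%

T = 2 years.
CIP gives F = S · g_AUD/g_DKK, so g_AUD/g_DKK = 0.158556/0.17596 = 0.9010912.
The AUD side grows by 1 + 0.0357×2 = 1.071400.
Hence g_DKK = 1.1890028.
(1.1890028 − 1)/T = 0.094501, i.e. 9.45%.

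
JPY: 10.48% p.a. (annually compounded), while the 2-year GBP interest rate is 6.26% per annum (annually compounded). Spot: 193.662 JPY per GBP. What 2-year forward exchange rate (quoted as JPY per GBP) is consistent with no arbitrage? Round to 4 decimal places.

209.3496

T = 2 years.
JPY accumulates by (1 + 0.1048)^2 = 1.22058304.
GBP growth factor: (1 + 0.0626)^2 = 1.12911876.
CIP: F = S · (grow JPY)/(grow GBP) = 193.662 × 1.22058304/1.12911876 = 209.349593 JPY per GBP.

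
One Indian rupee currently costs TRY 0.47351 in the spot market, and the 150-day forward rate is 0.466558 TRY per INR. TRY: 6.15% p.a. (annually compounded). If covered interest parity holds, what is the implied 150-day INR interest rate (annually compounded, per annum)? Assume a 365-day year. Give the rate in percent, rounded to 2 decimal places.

10.04%

T = 150/365 years.
CIP gives F = S · g_TRY/g_INR, so g_TRY/g_INR = 0.466558/0.47351 = 0.9853182.
The TRY side grows by (1 + 0.0615)^(150/365) = 1.0248305.
Hence g_INR = 1.0401011.
r = 1.0401011^(365/150) − 1 = 0.100400 → 10.04%.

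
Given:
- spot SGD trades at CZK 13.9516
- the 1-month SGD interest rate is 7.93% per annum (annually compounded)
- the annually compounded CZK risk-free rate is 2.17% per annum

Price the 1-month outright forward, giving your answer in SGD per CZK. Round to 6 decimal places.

0.072005

T = 1/12 years.
CZK accumulates by (1 + 0.0217)^(1/12) = 1.0017906.
SGD growth factor: (1 + 0.0793)^(1/12) = 1.0063797.
CIP: F = S · (grow CZK)/(grow SGD) = 13.9516 × 1.0017906/1.0063797 = 13.88798 CZK per SGD.
Quoted the other way: 1/13.88798 = 0.072005 SGD per CZK.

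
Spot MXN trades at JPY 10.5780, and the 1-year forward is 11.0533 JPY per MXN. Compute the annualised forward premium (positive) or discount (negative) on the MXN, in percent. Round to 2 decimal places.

T = 1 year.
MXN trades forward at +4.49329% vs spot over the period.
Per annum: 0.0449329 / 1 = 0.044933 = 4.49%.

+4.49%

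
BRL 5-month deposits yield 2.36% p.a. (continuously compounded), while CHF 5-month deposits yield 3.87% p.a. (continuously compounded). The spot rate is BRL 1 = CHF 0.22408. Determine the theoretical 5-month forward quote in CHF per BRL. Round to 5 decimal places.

T = 5/12 years.
CHF growth factor: e^(0.0387×5/12) = 1.0162557.
Growth of 1 BRL over T: e^(0.0236×5/12) = 1.0098818.
CIP: F = S · (grow CHF)/(grow BRL) = 0.22408 × 1.0162557/1.0098818 = 0.2254943 CHF per BRL.

0.22549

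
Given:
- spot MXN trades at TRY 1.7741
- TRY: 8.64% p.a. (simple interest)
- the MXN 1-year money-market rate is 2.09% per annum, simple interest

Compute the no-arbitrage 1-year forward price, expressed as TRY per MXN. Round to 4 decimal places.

1.8879

T = 1 year.
Growth of 1 TRY over T: 1 + 0.0864×1 = 1.086400.
Growth of 1 MXN over T: 1 + 0.0209×1 = 1.020900.
Forward (TRY per MXN) = 1.7741 × 1.086400 / 1.020900 = 1.887925.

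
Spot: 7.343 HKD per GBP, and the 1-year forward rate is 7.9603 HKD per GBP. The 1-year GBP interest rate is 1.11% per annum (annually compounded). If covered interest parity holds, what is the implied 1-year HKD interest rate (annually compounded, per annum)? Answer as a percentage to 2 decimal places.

9.61%

T = 1 year.
CIP gives F = S · g_HKD/g_GBP, so g_HKD/g_GBP = 7.9603/7.343 = 1.0840665.
GBP growth factor: (1 + 0.0111)^1 = 1.011100.
Hence g_HKD = 1.0960996.
r = 1.0960996^(1/1) − 1 = 0.096100 → 9.61%.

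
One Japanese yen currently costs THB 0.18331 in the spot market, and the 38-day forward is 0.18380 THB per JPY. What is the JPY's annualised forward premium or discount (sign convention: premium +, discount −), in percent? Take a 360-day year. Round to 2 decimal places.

+2.53%

T = 38/360 years.
Period premium: (0.18380 − 0.18331)/0.18331 = 0.0026731.
Annualise by dividing by T: 0.0026731 / (38/360) = 0.025324 → 2.53%.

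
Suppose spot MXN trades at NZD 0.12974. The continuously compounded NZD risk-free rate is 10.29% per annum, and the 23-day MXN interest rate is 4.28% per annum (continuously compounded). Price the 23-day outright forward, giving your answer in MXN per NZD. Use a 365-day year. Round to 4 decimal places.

T = 23/365 years.
Growth of 1 NZD over T: e^(0.1029×23/365) = 1.0065052.
Growth of 1 MXN over T: e^(0.0428×23/365) = 1.0027006.
Forward (NZD per MXN) = 0.12974 × 1.0065052 / 1.0027006 = 0.1302323.
Invert for MXN per NZD: 1 / 0.1302323 = 7.6786.

7.6786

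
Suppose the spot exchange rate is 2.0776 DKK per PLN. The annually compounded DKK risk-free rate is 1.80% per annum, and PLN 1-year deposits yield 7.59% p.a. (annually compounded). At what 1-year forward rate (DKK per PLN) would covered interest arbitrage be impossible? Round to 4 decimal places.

T = 1 year.
Growth of 1 DKK over T: (1 + 0.0180)^1 = 1.018000.
PLN growth factor: (1 + 0.0759)^1 = 1.075900.
So F = 2.0776 × 1.018000 / 1.075900 = 1.965793 (DKK/PLN).

1.9658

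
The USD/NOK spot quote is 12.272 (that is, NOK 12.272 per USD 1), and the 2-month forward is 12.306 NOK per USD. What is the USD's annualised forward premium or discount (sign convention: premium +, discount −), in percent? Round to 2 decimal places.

+1.66%

T = 2/12 years.
Period premium: (12.306 − 12.272)/12.272 = 0.0027705.
Annualise by dividing by T: 0.0027705 / (2/12) = 0.016623 → 1.66%.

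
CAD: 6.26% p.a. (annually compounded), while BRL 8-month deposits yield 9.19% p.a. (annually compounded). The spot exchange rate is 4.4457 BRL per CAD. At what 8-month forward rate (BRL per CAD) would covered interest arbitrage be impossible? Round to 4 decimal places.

4.5271

T = 8/12 years.
BRL growth factor: (1 + 0.0919)^(8/12) = 1.0603647.
CAD accumulates by (1 + 0.0626)^(8/12) = 1.0413096.
So F = 4.4457 × 1.0603647 / 1.0413096 = 4.527053 (BRL/CAD).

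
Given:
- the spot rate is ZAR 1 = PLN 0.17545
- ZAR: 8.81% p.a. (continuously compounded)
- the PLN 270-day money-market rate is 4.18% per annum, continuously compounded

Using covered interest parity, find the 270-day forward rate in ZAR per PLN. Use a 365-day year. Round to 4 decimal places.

5.8982

T = 270/365 years.
PLN growth factor: e^(0.0418×270/365) = 1.0314036.
ZAR accumulates by e^(0.0881×270/365) = 1.0673403.
CIP: F = S · (grow PLN)/(grow ZAR) = 0.17545 × 1.0314036/1.0673403 = 0.1695427 PLN per ZAR.
Invert for ZAR per PLN: 1 / 0.1695427 = 5.8982.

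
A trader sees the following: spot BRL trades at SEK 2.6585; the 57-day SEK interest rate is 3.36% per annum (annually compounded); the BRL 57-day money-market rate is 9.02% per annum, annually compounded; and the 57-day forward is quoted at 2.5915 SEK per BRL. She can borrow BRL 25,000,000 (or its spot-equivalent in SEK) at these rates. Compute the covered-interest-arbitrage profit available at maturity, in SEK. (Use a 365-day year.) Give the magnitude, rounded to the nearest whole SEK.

T = 57/365 years.
Invest the BRL and cover forward: 25,000,000 × 1.0135778918 × 2.5915 = SEK 65,667,177.66.
Convert at spot and invest in SEK: 25,000,000 × 2.6585 × 1.0051742381 = SEK 66,806,392.80.
The quoted forward undervalues BRL, so borrow BRL, convert to SEK at spot, deposit the SEK at 3.36%, and buy BRL forward at 2.5915 to cover the loan.
Arbitrage profit = |65,667,177.66 − 66,806,392.80| = SEK 1,139,215.

SEK 1,139,215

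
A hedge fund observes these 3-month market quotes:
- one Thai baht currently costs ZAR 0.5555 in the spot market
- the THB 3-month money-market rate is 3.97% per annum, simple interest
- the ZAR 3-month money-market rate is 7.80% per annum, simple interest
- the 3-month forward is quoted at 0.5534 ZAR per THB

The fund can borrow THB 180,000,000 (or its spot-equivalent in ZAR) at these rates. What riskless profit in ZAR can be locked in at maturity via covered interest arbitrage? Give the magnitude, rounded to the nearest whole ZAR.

T = 3/12 years.
Keep in THB, deliver into the forward: 180,000,000·1.009925·0.5534 = ZAR 100,600,649.10.
Swap to ZAR now, deposit: 180,000,000·0.5555·1.019500 = ZAR 101,939,805.00.
The quoted forward undervalues THB, so borrow THB, convert to ZAR at spot, deposit the ZAR at 7.80%, and buy THB forward at 0.5534 to cover the loan.
Profit = 101,939,805.00 − 100,600,649.10 = ZAR 1,339,156.

ZAR 1,339,156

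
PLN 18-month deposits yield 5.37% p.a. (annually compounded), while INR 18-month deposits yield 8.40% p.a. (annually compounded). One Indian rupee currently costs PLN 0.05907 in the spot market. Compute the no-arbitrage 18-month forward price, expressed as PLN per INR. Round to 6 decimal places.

0.056611

T = 18/12 years.
PLN accumulates by (1 + 0.0537)^(18/12) = 1.0816219.
Growth of 1 INR over T: (1 + 0.0840)^(18/12) = 1.1286101.
So F = 0.05907 × 1.0816219 / 1.1286101 = 0.05661070 (PLN/INR).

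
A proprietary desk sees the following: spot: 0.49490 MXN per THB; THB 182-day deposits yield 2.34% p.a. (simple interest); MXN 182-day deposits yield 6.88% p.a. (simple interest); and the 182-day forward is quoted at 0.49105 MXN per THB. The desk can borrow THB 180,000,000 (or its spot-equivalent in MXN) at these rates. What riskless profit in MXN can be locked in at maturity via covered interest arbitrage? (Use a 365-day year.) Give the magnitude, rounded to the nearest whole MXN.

MXN 2,717,707

T = 182/365 years.
Route A — deposit THB, sell forward: 180,000,000 × 1.0116679452 × 0.49105 = MXN 89,420,318.01.
Route B — convert at spot, deposit MXN: 180,000,000 × 0.49490 × 1.0343057534 = MXN 92,138,025.12.
The quoted forward undervalues THB, so borrow THB, convert to MXN at spot, deposit the MXN at 6.88%, and buy THB forward at 0.49105 to cover the loan.
The gap between the two covered legs is MXN 2,717,707.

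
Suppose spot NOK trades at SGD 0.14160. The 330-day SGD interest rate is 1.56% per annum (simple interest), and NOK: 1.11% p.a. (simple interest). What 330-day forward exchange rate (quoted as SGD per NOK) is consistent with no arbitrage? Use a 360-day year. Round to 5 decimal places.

0.14218

T = 330/360 years.
Growth of 1 SGD over T: 1 + 0.0156×330/360 = 1.014300.
Growth of 1 NOK over T: 1 + 0.0111×330/360 = 1.010175.
Forward (SGD per NOK) = 0.1416 × 1.014300 / 1.010175 = 0.1421782.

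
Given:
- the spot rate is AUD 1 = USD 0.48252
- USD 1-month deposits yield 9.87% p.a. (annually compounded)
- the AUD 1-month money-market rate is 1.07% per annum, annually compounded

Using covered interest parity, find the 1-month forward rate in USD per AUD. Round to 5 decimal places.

T = 1/12 years.
USD growth factor: (1 + 0.0987)^(1/12) = 1.0078748.
AUD accumulates by (1 + 0.0107)^(1/12) = 1.0008873.
So F = 0.48252 × 1.0078748 / 1.0008873 = 0.4858886 (USD/AUD).

0.48589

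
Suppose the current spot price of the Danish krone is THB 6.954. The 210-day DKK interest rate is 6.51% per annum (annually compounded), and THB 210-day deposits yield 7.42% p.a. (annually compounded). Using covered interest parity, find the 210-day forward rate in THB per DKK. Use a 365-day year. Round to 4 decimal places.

6.9881

T = 210/365 years.
THB growth factor: (1 + 0.0742)^(210/365) = 1.0420405.
DKK accumulates by (1 + 0.0651)^(210/365) = 1.0369525.
CIP: F = S · (grow THB)/(grow DKK) = 6.954 × 1.0420405/1.0369525 = 6.988121 THB per DKK.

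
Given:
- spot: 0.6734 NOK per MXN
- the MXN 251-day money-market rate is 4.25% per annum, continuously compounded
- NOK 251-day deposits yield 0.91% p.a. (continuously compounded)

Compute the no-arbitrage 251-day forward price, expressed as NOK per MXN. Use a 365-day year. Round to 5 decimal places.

0.65811

T = 251/365 years.
NOK growth factor: e^(0.0091×251/365) = 1.0062774.
Growth of 1 MXN over T: e^(0.0425×251/365) = 1.0296573.
So F = 0.6734 × 1.0062774 / 1.0296573 = 0.6581095 (NOK/MXN).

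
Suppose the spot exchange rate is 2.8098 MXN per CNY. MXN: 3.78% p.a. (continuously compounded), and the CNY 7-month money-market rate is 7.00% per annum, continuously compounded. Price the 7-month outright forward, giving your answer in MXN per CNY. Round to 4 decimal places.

2.7575

T = 7/12 years.
Growth of 1 MXN over T: e^(0.0378×7/12) = 1.0222949.
Growth of 1 CNY over T: e^(0.0700×7/12) = 1.0416785.
CIP: F = S · (grow MXN)/(grow CNY) = 2.8098 × 1.0222949/1.0416785 = 2.757515 MXN per CNY.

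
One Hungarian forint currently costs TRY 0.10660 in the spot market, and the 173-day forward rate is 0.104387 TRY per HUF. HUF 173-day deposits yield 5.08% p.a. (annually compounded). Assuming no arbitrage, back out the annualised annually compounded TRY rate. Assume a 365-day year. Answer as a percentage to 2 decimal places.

0.53%

T = 173/365 years.
F/S = 0.104387/0.1066 = 0.9792402 = (growth of TRY) / (growth of HUF).
The HUF side grows by (1 + 0.0508)^(173/365) = 1.0237642.
That pins the TRY growth at 1.0025111.
r = 1.0025111^(365/173) − 1 = 0.005305 → 0.53%.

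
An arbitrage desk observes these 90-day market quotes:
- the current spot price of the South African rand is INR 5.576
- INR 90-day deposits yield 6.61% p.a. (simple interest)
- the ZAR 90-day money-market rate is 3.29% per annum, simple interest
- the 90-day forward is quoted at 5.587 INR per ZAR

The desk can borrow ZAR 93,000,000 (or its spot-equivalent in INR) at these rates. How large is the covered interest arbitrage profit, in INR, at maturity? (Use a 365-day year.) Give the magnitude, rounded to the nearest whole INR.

T = 90/365 years.
Invest the ZAR and cover forward: 93,000,000 × 1.00811232877 × 5.587 = INR 523,806,093.02.
Convert at spot and invest in INR: 93,000,000 × 5.576 × 1.01629863014 = INR 527,019,948.03.
The quoted forward undervalues ZAR, so borrow ZAR, convert to INR at spot, deposit the INR at 6.61%, and buy ZAR forward at 5.587 to cover the loan.
The gap between the two covered legs is INR 3,213,855.

INR 3,213,855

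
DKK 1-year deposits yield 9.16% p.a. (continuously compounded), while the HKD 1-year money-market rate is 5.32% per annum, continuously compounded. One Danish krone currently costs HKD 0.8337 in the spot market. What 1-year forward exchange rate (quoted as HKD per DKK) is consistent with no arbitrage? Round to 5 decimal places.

0.80229

T = 1 year.
HKD accumulates by e^(0.0532×1) = 1.0546406.
DKK accumulates by e^(0.0916×1) = 1.0959264.
Forward (HKD per DKK) = 0.8337 × 1.0546406 / 1.0959264 = 0.8022928.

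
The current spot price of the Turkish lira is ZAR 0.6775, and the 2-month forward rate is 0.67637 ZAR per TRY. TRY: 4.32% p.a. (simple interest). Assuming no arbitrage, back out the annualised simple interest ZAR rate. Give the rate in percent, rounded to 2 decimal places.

T = 2/12 years.
F/S = 0.67637/0.6775 = 0.9983321 = (growth of ZAR) / (growth of TRY).
TRY growth factor: 1 + 0.0432×2/12 = 1.007200.
So the ZAR growth factor = 1.0055201.
r = (1.0055201 − 1)/(2/12) = 0.033121 → 3.31%.

3.31%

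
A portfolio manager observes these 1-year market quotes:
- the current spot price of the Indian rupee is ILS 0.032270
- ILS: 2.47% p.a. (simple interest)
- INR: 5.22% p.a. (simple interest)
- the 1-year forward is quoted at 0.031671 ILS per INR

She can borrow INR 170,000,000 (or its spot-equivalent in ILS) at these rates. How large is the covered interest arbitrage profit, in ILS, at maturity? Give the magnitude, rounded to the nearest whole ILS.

ILS 43,717

T = 1 year.
Keep in INR, deliver into the forward: 170,000,000·1.052200·0.031671 = ILS 5,665,118.45.
Swap to ILS now, deposit: 170,000,000·0.032270·1.024700 = ILS 5,621,401.73.
The quoted forward overvalues INR, so borrow ILS, buy INR at spot, deposit the INR at 5.22%, and sell the proceeds forward at 0.031671.
The gap between the two covered legs is ILS 43,717.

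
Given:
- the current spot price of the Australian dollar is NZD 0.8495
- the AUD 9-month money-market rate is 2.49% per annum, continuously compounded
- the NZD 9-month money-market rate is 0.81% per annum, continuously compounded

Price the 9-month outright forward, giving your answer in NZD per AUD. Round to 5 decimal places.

T = 9/12 years.
Growth of 1 NZD over T: e^(0.0081×9/12) = 1.0060935.
Growth of 1 AUD over T: e^(0.0249×9/12) = 1.0188505.
Forward (NZD per AUD) = 0.8495 × 1.0060935 / 1.0188505 = 0.8388634.

0.83886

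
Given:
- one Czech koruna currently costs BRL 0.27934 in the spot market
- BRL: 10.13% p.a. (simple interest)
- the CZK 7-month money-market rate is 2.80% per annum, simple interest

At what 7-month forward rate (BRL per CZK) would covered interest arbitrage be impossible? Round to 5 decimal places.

0.29109

T = 7/12 years.
Growth of 1 BRL over T: 1 + 0.1013×7/12 = 1.0590917.
CZK growth factor: 1 + 0.0280×7/12 = 1.0163333.
CIP: F = S · (grow BRL)/(grow CZK) = 0.27934 × 1.0590917/1.0163333 = 0.2910922 BRL per CZK.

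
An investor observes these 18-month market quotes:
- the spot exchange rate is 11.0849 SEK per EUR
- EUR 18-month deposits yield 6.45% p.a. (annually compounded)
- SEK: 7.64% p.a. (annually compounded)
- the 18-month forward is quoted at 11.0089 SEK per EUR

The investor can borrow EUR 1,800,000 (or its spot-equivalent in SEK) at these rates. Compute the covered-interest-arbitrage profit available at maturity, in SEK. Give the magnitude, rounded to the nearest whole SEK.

T = 18/12 years.
Invest the EUR and cover forward: 1,800,000 × 1.0982937158 × 11.0089 = SEK 21,763,810.24.
Convert at spot and invest in SEK: 1,800,000 × 11.0849 × 1.1167617578 = SEK 22,282,546.34.
The quoted forward undervalues EUR, so borrow EUR, convert to SEK at spot, deposit the SEK at 7.64%, and buy EUR forward at 11.0089 to cover the loan.
Profit = 22,282,546.34 − 21,763,810.24 = SEK 518,736.

SEK 518,736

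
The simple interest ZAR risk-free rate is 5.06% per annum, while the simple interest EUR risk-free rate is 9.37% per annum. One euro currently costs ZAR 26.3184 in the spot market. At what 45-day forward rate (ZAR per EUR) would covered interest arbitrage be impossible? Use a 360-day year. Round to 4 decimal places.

26.1783

T = 45/360 years.
ZAR growth factor: 1 + 0.0506×45/360 = 1.006325.
EUR growth factor: 1 + 0.0937×45/360 = 1.0117125.
Forward (ZAR per EUR) = 26.3184 × 1.006325 / 1.0117125 = 26.178251.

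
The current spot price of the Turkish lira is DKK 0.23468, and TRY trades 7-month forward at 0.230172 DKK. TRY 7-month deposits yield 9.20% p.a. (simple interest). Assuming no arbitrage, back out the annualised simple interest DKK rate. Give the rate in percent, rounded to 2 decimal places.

T = 7/12 years.
F/S = 0.230172/0.23468 = 0.9807909 = (growth of DKK) / (growth of TRY).
The TRY side grows by 1 + 0.0920×7/12 = 1.0536667.
So the DKK growth factor = 1.0334267.
(1.0334267 − 1)/T = 0.057303, i.e. 5.73%.

5.73%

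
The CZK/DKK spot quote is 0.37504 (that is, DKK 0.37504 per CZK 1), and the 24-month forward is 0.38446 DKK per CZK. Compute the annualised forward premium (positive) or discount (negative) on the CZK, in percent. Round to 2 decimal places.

+1.26%

T = 2 years.
(F − S)/S = (0.38446 − 0.37504)/0.37504 = 0.0251173.
×(1/T) gives 1.26% p.a.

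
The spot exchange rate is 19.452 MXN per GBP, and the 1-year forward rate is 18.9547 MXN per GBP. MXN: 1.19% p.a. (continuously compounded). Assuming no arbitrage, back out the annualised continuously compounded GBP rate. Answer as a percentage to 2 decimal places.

T = 1 year.
F/S = 18.9547/19.452 = 0.9744345 = (growth of MXN) / (growth of GBP).
MXN growth factor: e^(0.0119×1) = 1.0119711.
Hence g_GBP = 1.0385214.
r = ln(1.0385214)/1 = 0.037798 → 3.78%.

3.78%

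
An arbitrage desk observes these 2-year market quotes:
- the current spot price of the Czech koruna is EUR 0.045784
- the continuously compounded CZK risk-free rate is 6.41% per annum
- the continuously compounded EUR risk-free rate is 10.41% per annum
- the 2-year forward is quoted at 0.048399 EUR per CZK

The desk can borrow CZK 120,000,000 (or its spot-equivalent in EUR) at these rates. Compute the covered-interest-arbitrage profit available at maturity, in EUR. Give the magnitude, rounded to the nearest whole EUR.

T = 2 years.
Keep in CZK, deliver into the forward: 120,000,000·1.136780336·0.048399 = EUR 6,602,283.78.
Swap to EUR now, deposit: 120,000,000·0.045784·1.231459437 = EUR 6,765,736.66.
The quoted forward undervalues CZK, so borrow CZK, convert to EUR at spot, deposit the EUR at 10.41%, and buy CZK forward at 0.048399 to cover the loan.
The gap between the two covered legs is EUR 163,453.

EUR 163,453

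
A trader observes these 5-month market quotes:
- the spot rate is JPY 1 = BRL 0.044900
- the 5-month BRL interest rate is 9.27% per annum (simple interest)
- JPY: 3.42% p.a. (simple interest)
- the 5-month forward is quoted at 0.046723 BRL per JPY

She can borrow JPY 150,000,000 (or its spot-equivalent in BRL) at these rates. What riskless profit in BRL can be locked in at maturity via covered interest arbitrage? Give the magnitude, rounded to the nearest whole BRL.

BRL 113,181

T = 5/12 years.
Keep in JPY, deliver into the forward: 150,000,000·1.014250·0.046723 = BRL 7,108,320.41.
Swap to BRL now, deposit: 150,000,000·0.044900·1.038625 = BRL 6,995,139.38.
The quoted forward overvalues JPY, so borrow BRL, buy JPY at spot, deposit the JPY at 3.42%, and sell the proceeds forward at 0.046723.
The gap between the two covered legs is BRL 113,181.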